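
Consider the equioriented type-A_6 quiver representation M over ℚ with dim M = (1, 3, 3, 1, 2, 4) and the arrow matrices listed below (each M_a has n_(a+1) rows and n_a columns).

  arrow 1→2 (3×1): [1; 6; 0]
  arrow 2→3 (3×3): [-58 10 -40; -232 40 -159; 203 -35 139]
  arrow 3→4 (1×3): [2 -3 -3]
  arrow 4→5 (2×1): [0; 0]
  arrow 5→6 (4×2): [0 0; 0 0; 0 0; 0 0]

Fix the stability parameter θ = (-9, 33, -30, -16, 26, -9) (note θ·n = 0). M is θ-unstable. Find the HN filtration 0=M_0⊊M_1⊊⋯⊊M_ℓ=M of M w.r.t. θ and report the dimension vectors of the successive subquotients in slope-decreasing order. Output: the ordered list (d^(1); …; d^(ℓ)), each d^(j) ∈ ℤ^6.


Barcode: M ≅ I[1,4], I[2,2], I[2,3], I[3,3], I[5,5]^2, I[6,6]^4. HN layers by μ_θ (6 steps, strictly decreasing):
  μ^(1)=33; μ^(2)=26; μ^(3)=3/2; μ^(4)=-13/3; μ^(5)=-9; μ^(6)=-30

((0, 1, 0, 0, 0, 0); (0, 0, 0, 0, 2, 0); (0, 1, 1, 0, 0, 0); (0, 1, 1, 1, 0, 0); (1, 0, 0, 0, 0, 4); (0, 0, 1, 0, 0, 0))


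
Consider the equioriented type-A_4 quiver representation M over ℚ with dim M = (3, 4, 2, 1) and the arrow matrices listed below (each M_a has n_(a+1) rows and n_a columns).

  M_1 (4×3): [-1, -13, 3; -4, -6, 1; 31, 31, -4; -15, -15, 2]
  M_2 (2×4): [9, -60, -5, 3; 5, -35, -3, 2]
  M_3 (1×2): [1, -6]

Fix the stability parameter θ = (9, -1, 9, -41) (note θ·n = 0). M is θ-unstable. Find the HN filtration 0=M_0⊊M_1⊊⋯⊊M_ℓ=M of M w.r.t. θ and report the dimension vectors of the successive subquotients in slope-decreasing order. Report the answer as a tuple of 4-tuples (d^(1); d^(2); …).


Barcode: M ≅ I[1,2], I[1,3], I[1,4], I[2,2]. HN layers by μ_θ (4 steps, strictly decreasing):
  μ^(1)=9; μ^(2)=4; μ^(3)=-1; μ^(4)=-6

((0, 0, 1, 0); (2, 2, 0, 0); (0, 1, 0, 0); (1, 1, 1, 1))


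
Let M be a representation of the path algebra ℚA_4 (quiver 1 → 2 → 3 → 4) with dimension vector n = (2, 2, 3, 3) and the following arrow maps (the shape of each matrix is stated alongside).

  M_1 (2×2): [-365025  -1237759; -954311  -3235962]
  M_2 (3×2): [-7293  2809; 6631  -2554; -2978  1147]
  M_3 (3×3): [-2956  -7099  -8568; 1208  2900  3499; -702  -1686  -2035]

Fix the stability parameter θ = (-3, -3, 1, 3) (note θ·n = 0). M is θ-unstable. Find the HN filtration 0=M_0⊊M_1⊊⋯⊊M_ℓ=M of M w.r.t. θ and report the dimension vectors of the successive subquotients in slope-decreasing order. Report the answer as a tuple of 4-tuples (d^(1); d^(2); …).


Interval decomposition of M: I[1,4]^2, I[3,4].
HN type (ℓ=3): μ^(1)=3; μ^(2)=1; μ^(3)=-3

((0, 0, 0, 3); (0, 0, 3, 0); (2, 2, 0, 0))


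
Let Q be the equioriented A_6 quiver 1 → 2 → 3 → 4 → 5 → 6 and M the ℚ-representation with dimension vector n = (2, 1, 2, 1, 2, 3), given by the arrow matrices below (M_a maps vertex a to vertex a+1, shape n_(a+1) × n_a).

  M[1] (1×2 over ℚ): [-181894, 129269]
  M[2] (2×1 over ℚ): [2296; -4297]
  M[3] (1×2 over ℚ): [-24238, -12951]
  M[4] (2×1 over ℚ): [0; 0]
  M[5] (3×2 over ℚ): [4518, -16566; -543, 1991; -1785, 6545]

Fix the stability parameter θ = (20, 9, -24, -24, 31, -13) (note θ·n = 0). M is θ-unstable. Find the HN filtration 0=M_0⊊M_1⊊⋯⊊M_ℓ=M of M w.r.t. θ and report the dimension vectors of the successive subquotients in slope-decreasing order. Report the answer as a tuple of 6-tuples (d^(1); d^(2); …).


Barcode: M ≅ I[1,1], I[1,4], I[3,3], I[5,5], I[5,6], I[6,6]^2. HN layers by μ_θ (6 steps, strictly decreasing):
  μ^(1)=31; μ^(2)=20; μ^(3)=9; μ^(4)=-19/4; μ^(5)=-13; μ^(6)=-24

((0, 0, 0, 0, 1, 0); (1, 0, 0, 0, 0, 0); (0, 0, 0, 0, 1, 1); (1, 1, 1, 1, 0, 0); (0, 0, 0, 0, 0, 2); (0, 0, 1, 0, 0, 0))


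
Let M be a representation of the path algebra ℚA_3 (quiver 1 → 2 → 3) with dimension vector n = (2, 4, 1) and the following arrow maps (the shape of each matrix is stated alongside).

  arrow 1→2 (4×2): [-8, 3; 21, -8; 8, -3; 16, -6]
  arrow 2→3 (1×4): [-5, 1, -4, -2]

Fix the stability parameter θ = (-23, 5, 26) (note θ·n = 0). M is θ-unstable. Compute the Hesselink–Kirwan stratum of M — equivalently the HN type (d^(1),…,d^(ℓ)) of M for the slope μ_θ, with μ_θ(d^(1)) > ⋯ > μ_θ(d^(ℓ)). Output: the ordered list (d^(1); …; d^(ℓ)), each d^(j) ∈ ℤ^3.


Via rank(M_{q-1}∘⋯∘M_p): M ≅ I[1,2], I[1,3], I[2,2]^2.
μ_θ-semistable layers: μ^(1)=26; μ^(2)=5; μ^(3)=-23

((0, 0, 1); (0, 4, 0); (2, 0, 0))


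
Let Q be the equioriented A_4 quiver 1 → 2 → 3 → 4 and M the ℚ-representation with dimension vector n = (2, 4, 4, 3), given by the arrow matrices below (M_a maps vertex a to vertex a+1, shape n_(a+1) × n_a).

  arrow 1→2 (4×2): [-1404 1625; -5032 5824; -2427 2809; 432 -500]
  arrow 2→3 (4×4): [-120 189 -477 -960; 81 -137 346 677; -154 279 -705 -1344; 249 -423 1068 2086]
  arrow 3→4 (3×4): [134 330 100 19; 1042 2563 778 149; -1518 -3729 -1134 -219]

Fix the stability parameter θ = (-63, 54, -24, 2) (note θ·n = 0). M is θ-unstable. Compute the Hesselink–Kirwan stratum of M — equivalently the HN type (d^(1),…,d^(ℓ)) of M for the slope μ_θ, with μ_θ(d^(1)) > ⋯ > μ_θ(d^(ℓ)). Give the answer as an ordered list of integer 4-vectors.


Interval decomposition of M: I[1,4]^2, I[2,2], I[2,3], I[3,3], I[4,4].
HN type (ℓ=6): μ^(1)=54; μ^(2)=15; μ^(3)=32/3; μ^(4)=2; μ^(5)=-24; μ^(6)=-63

((0, 1, 0, 0); (0, 1, 1, 0); (0, 2, 2, 2); (0, 0, 0, 1); (0, 0, 1, 0); (2, 0, 0, 0))


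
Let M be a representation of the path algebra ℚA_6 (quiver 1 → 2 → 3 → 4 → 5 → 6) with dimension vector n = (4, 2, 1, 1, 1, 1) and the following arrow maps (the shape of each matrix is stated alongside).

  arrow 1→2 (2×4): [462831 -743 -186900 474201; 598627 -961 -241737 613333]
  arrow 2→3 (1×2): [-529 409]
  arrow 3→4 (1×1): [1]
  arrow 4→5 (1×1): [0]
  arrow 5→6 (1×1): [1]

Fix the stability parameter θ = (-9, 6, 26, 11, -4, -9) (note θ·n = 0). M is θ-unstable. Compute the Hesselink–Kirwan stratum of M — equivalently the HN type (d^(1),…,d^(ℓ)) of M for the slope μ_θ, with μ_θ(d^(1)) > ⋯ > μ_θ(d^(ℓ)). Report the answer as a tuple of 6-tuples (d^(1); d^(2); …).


Barcode: M ≅ I[1,1]^2, I[1,2], I[1,4], I[5,6]. HN layers by μ_θ (4 steps, strictly decreasing):
  μ^(1)=37/2; μ^(2)=6; μ^(3)=-13/2; μ^(4)=-9

((0, 0, 1, 1, 0, 0); (0, 2, 0, 0, 0, 0); (0, 0, 0, 0, 1, 1); (4, 0, 0, 0, 0, 0))


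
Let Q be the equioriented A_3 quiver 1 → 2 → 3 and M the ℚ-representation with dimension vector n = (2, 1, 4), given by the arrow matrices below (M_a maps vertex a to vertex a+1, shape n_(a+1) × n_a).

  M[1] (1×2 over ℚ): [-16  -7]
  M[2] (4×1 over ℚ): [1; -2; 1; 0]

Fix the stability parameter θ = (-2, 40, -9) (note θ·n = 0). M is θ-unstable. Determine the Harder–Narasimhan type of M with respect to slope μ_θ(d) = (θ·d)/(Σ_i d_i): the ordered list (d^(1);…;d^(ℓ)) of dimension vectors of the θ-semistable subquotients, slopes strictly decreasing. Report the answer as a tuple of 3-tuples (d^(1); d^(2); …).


Interval decomposition of M: I[1,1], I[1,3], I[3,3]^3.
HN type (ℓ=3): μ^(1)=31/2; μ^(2)=-2; μ^(3)=-9

((0, 1, 1); (2, 0, 0); (0, 0, 3))


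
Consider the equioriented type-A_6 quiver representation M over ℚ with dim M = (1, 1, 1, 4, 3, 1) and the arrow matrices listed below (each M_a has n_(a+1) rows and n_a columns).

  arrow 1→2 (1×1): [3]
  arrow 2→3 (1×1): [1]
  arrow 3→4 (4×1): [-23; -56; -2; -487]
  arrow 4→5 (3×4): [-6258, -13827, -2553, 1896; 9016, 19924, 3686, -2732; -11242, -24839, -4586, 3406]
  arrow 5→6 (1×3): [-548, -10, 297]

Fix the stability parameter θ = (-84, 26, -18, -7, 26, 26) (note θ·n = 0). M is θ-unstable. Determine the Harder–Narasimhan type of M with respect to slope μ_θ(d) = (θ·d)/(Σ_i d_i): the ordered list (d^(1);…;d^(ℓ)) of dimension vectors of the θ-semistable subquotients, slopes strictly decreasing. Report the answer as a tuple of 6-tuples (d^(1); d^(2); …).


Interval decomposition of M: I[1,4], I[4,4], I[4,5], I[4,6], I[5,5].
HN type (ℓ=4): μ^(1)=26; μ^(2)=1/3; μ^(3)=-7; μ^(4)=-84

((0, 0, 0, 0, 3, 1); (0, 1, 1, 1, 0, 0); (0, 0, 0, 3, 0, 0); (1, 0, 0, 0, 0, 0))


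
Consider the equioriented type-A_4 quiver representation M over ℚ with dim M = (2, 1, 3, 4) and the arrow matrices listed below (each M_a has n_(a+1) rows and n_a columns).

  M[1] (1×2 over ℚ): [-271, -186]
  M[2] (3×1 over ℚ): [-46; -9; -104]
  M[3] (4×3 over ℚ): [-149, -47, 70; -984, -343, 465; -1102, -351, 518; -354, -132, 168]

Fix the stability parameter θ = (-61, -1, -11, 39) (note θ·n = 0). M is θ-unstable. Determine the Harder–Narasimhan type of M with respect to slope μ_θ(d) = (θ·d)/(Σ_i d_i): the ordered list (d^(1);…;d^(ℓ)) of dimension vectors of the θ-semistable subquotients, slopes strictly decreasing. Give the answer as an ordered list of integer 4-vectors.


Via rank(M_{q-1}∘⋯∘M_p): M ≅ I[1,1], I[1,4], I[3,4]^2, I[4,4].
μ_θ-semistable layers: μ^(1)=39; μ^(2)=-6; μ^(3)=-11; μ^(4)=-61

((0, 0, 0, 4); (0, 1, 1, 0); (0, 0, 2, 0); (2, 0, 0, 0))


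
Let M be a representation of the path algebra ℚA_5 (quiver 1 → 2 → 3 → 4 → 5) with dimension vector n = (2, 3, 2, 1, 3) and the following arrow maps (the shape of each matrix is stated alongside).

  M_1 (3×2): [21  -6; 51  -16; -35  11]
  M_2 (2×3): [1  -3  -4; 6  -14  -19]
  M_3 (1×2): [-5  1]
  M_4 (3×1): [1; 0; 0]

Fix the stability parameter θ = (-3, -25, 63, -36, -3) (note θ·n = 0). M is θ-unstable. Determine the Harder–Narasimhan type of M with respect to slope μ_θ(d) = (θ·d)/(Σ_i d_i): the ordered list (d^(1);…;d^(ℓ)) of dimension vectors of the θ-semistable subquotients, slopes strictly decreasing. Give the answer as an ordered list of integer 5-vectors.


Barcode: M ≅ I[1,3], I[1,5], I[2,2], I[5,5]^2. HN layers by μ_θ (5 steps, strictly decreasing):
  μ^(1)=63; μ^(2)=8; μ^(3)=-3; μ^(4)=-14; μ^(5)=-25

((0, 0, 1, 0, 0); (0, 0, 1, 1, 1); (0, 0, 0, 0, 2); (2, 2, 0, 0, 0); (0, 1, 0, 0, 0))


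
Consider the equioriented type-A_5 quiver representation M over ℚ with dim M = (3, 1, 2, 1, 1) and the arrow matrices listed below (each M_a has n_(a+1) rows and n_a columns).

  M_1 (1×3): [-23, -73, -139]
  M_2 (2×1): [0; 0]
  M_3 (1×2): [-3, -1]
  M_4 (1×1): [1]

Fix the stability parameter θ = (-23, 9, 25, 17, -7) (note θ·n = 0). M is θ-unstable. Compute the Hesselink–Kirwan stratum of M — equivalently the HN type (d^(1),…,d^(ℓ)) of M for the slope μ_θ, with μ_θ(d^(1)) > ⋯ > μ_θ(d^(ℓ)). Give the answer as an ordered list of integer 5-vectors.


Via rank(M_{q-1}∘⋯∘M_p): M ≅ I[1,1]^2, I[1,2], I[3,3], I[3,5].
μ_θ-semistable layers: μ^(1)=25; μ^(2)=35/3; μ^(3)=9; μ^(4)=-23

((0, 0, 1, 0, 0); (0, 0, 1, 1, 1); (0, 1, 0, 0, 0); (3, 0, 0, 0, 0))


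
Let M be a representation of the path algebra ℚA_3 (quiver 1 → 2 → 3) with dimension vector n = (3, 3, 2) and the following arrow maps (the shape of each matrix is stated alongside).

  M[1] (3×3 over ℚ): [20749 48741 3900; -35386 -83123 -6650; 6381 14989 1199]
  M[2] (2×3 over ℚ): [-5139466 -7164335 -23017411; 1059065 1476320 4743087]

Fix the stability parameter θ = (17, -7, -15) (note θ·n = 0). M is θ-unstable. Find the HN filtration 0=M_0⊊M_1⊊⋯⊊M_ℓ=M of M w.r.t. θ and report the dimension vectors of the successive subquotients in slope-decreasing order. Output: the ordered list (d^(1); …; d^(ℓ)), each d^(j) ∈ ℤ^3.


Interval decomposition of M: I[1,2], I[1,3]^2.
HN type (ℓ=2): μ^(1)=5; μ^(2)=-5/3

((1, 1, 0); (2, 2, 2))


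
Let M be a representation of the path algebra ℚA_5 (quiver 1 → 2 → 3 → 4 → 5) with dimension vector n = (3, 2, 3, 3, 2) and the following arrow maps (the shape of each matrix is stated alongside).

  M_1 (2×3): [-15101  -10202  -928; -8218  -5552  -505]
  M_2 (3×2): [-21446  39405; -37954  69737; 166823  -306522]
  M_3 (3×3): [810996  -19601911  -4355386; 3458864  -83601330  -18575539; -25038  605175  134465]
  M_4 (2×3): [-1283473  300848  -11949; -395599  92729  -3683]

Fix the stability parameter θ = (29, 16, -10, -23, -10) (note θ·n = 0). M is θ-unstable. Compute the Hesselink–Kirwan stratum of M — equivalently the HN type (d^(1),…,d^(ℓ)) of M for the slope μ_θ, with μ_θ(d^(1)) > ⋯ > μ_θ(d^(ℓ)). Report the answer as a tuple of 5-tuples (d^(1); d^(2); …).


Barcode: M ≅ I[1,1], I[1,5]^2, I[3,4]. HN layers by μ_θ (3 steps, strictly decreasing):
  μ^(1)=29; μ^(2)=2/5; μ^(3)=-33/2

((1, 0, 0, 0, 0); (2, 2, 2, 2, 2); (0, 0, 1, 1, 0))


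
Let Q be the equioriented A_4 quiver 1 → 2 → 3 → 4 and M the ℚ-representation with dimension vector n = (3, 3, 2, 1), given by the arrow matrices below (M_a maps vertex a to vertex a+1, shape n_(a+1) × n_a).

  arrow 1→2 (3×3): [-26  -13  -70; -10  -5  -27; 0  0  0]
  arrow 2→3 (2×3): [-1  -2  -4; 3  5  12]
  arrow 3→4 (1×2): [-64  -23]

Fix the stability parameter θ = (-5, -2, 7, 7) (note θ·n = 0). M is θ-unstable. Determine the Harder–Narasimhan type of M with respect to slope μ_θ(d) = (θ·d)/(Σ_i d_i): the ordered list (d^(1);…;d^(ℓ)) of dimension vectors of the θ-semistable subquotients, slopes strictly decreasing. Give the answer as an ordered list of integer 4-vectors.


Interval decomposition of M: I[1,1], I[1,3], I[1,4], I[2,2].
HN type (ℓ=3): μ^(1)=7; μ^(2)=-2; μ^(3)=-5

((0, 0, 2, 1); (0, 3, 0, 0); (3, 0, 0, 0))


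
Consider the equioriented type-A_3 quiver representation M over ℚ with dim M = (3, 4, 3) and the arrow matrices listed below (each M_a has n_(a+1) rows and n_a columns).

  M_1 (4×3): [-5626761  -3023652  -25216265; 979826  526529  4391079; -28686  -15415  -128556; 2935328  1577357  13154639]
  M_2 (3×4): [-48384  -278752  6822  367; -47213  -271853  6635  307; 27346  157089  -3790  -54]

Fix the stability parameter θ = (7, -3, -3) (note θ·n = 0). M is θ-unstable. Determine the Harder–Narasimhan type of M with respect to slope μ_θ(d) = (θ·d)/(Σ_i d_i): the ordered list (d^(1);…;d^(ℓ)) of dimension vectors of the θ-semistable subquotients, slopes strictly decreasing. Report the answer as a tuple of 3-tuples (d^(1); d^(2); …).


Via rank(M_{q-1}∘⋯∘M_p): M ≅ I[1,3]^3, I[2,2].
μ_θ-semistable layers: μ^(1)=1/3; μ^(2)=-3

((3, 3, 3); (0, 1, 0))


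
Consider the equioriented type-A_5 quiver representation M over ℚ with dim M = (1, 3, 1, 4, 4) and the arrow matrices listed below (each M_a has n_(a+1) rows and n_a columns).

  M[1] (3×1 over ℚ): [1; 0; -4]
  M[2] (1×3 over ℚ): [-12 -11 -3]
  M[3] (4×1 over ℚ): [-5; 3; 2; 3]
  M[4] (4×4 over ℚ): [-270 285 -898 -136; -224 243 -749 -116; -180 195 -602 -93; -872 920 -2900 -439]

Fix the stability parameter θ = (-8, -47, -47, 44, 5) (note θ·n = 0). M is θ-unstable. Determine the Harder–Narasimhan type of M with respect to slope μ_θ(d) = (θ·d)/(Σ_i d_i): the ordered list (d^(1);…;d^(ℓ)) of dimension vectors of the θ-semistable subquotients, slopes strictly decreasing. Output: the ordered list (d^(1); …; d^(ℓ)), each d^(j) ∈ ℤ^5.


Via rank(M_{q-1}∘⋯∘M_p): M ≅ I[1,2], I[2,2], I[2,5], I[4,5]^3.
μ_θ-semistable layers: μ^(1)=49/2; μ^(2)=-55/2; μ^(3)=-47

((0, 0, 0, 4, 4); (1, 1, 0, 0, 0); (0, 2, 1, 0, 0))


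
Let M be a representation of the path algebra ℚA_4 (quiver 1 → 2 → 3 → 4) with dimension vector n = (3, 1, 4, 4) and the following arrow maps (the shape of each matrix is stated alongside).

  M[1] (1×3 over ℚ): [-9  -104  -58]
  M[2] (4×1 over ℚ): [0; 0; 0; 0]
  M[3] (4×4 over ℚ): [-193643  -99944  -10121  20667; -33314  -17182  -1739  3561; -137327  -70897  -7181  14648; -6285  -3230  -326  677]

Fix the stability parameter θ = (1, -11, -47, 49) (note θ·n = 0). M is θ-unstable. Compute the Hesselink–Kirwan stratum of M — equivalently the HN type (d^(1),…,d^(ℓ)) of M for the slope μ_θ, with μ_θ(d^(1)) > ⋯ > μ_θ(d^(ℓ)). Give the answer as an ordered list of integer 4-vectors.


Interval decomposition of M: I[1,1]^2, I[1,2], I[3,4]^4.
HN type (ℓ=4): μ^(1)=49; μ^(2)=1; μ^(3)=-5; μ^(4)=-47

((0, 0, 0, 4); (2, 0, 0, 0); (1, 1, 0, 0); (0, 0, 4, 0))


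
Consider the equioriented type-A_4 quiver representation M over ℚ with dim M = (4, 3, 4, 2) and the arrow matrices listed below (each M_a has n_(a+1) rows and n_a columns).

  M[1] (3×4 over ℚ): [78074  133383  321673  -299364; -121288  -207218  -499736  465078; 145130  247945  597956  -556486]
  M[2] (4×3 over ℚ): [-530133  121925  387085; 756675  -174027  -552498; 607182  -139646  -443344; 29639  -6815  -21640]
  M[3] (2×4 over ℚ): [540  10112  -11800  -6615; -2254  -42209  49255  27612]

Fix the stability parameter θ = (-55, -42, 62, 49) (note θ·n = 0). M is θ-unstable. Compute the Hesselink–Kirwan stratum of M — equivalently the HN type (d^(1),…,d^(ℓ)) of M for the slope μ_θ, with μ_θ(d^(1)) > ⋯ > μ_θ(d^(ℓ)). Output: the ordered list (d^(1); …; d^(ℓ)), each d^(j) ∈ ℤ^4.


Barcode: M ≅ I[1,1], I[1,2], I[1,3], I[1,4], I[3,3], I[3,4]. HN layers by μ_θ (4 steps, strictly decreasing):
  μ^(1)=62; μ^(2)=111/2; μ^(3)=-42; μ^(4)=-55

((0, 0, 2, 0); (0, 0, 2, 2); (0, 3, 0, 0); (4, 0, 0, 0))


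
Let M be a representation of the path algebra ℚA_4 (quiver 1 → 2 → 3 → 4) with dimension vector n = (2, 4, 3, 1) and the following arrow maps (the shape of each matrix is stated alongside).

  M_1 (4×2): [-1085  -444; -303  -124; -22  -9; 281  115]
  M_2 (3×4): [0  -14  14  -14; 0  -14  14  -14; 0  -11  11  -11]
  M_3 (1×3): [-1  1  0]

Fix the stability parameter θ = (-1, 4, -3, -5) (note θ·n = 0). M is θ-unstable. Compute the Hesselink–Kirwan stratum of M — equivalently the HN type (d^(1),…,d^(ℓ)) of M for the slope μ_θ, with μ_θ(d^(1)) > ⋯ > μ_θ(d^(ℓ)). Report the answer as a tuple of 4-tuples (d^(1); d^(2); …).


Barcode: M ≅ I[1,2]^2, I[2,2], I[2,3], I[3,3], I[3,4]. HN layers by μ_θ (5 steps, strictly decreasing):
  μ^(1)=4; μ^(2)=1/2; μ^(3)=-1; μ^(4)=-3; μ^(5)=-4

((0, 3, 0, 0); (0, 1, 1, 0); (2, 0, 0, 0); (0, 0, 1, 0); (0, 0, 1, 1))


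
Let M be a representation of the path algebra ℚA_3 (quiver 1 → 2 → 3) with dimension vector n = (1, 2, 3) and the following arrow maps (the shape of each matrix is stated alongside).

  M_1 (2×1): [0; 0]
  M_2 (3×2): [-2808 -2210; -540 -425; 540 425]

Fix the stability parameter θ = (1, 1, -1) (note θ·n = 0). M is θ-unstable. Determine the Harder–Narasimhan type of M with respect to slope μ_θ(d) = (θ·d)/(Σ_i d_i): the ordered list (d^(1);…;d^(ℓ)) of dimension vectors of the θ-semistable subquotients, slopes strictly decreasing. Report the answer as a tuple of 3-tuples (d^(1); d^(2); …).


Via rank(M_{q-1}∘⋯∘M_p): M ≅ I[1,1], I[2,2], I[2,3], I[3,3]^2.
μ_θ-semistable layers: μ^(1)=1; μ^(2)=0; μ^(3)=-1

((1, 1, 0); (0, 1, 1); (0, 0, 2))


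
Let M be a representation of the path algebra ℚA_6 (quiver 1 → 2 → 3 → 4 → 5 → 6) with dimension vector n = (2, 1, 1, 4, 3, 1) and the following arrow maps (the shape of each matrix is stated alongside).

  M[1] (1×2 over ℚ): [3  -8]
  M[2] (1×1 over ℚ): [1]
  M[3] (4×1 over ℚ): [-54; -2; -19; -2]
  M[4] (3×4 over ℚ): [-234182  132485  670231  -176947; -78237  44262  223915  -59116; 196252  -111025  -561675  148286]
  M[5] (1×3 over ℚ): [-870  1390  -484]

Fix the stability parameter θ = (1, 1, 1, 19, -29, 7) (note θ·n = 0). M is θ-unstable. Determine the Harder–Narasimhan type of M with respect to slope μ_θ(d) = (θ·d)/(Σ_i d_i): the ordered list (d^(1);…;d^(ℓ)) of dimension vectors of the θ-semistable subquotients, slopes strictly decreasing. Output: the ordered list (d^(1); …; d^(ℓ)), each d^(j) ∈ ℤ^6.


Barcode: M ≅ I[1,1], I[1,5], I[4,4], I[4,5], I[4,6]. HN layers by μ_θ (5 steps, strictly decreasing):
  μ^(1)=19; μ^(2)=7; μ^(3)=1; μ^(4)=-7/5; μ^(5)=-5

((0, 0, 0, 1, 0, 0); (0, 0, 0, 0, 0, 1); (1, 0, 0, 0, 0, 0); (1, 1, 1, 1, 1, 0); (0, 0, 0, 2, 2, 0))


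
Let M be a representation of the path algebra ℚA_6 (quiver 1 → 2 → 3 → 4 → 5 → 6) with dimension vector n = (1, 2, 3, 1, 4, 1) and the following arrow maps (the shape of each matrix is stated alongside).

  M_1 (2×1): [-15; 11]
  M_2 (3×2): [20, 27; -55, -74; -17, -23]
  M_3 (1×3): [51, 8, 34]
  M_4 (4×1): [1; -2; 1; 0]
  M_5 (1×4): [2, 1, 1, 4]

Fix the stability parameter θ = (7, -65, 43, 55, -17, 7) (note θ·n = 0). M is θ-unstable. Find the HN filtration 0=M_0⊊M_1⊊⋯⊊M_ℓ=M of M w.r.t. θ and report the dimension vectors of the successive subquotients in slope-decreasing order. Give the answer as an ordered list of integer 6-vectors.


Barcode: M ≅ I[1,6], I[2,3], I[3,3], I[5,5]^3. HN layers by μ_θ (5 steps, strictly decreasing):
  μ^(1)=43; μ^(2)=22; μ^(3)=-17; μ^(4)=-29; μ^(5)=-65

((0, 0, 2, 0, 0, 0); (0, 0, 1, 1, 1, 1); (0, 0, 0, 0, 3, 0); (1, 1, 0, 0, 0, 0); (0, 1, 0, 0, 0, 0))


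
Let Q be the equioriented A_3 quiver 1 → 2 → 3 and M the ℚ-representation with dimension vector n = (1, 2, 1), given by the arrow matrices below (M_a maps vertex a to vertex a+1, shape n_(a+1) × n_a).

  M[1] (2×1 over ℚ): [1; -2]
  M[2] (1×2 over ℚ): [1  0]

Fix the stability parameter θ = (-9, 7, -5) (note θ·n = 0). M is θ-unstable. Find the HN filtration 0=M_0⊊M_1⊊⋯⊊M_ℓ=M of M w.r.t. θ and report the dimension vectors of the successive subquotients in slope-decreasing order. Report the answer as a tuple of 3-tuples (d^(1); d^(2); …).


Interval decomposition of M: I[1,3], I[2,2].
HN type (ℓ=3): μ^(1)=7; μ^(2)=1; μ^(3)=-9

((0, 1, 0); (0, 1, 1); (1, 0, 0))


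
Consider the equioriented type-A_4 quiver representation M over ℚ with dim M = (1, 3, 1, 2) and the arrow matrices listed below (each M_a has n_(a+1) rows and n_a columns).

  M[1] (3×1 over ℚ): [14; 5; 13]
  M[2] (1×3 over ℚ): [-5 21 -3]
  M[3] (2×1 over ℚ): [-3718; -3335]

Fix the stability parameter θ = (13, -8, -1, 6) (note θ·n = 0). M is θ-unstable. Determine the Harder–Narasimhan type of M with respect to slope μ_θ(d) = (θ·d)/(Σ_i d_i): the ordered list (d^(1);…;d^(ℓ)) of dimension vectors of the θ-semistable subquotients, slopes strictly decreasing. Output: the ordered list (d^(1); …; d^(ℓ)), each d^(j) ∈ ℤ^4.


Barcode: M ≅ I[1,4], I[2,2]^2, I[4,4]. HN layers by μ_θ (3 steps, strictly decreasing):
  μ^(1)=6; μ^(2)=4/3; μ^(3)=-8

((0, 0, 0, 2); (1, 1, 1, 0); (0, 2, 0, 0))


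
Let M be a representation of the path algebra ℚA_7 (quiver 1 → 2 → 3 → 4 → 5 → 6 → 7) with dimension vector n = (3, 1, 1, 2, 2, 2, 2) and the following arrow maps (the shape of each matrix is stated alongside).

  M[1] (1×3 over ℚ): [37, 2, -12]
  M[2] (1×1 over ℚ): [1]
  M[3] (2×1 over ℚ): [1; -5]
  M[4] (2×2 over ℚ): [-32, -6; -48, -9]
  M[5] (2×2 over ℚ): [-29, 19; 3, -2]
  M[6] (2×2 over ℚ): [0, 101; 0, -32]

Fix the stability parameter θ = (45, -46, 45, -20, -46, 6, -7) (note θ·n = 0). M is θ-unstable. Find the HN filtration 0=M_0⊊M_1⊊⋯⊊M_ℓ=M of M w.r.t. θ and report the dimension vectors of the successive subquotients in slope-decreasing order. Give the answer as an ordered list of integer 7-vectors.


Via rank(M_{q-1}∘⋯∘M_p): M ≅ I[1,1]^2, I[1,6], I[4,4], I[5,7], I[7,7].
μ_θ-semistable layers: μ^(1)=45; μ^(2)=6; μ^(3)=-1/2; μ^(4)=-22/5; μ^(5)=-7; μ^(6)=-20; μ^(7)=-46

((2, 0, 0, 0, 0, 0, 0); (0, 0, 0, 0, 0, 1, 0); (0, 0, 0, 0, 0, 1, 1); (1, 1, 1, 1, 1, 0, 0); (0, 0, 0, 0, 0, 0, 1); (0, 0, 0, 1, 0, 0, 0); (0, 0, 0, 0, 1, 0, 0))


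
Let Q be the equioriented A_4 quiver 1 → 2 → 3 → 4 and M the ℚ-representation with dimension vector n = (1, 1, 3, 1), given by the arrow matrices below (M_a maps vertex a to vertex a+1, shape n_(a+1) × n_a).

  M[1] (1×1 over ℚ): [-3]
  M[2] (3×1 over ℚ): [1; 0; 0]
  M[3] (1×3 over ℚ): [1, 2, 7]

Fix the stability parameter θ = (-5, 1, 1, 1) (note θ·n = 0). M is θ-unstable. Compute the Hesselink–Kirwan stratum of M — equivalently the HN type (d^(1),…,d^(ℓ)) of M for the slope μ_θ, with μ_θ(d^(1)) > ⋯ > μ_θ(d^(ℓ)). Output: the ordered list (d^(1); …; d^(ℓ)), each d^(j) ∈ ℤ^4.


Via rank(M_{q-1}∘⋯∘M_p): M ≅ I[1,4], I[3,3]^2.
μ_θ-semistable layers: μ^(1)=1; μ^(2)=-5

((0, 1, 3, 1); (1, 0, 0, 0))


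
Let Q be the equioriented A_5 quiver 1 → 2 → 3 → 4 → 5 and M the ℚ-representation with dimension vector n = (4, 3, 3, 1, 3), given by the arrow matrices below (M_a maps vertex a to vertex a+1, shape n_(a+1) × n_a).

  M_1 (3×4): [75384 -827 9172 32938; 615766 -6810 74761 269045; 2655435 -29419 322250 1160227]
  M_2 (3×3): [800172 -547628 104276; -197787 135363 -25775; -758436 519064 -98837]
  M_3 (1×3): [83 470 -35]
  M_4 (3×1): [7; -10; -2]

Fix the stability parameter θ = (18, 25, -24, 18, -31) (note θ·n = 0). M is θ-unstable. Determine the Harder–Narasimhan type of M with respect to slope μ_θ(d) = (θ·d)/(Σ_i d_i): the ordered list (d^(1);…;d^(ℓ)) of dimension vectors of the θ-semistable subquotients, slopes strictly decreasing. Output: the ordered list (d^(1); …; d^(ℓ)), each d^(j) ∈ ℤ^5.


Barcode: M ≅ I[1,1], I[1,2], I[1,3], I[1,5], I[3,3], I[5,5]^2. HN layers by μ_θ (6 steps, strictly decreasing):
  μ^(1)=25; μ^(2)=18; μ^(3)=19/3; μ^(4)=6/5; μ^(5)=-24; μ^(6)=-31

((0, 1, 0, 0, 0); (2, 0, 0, 0, 0); (1, 1, 1, 0, 0); (1, 1, 1, 1, 1); (0, 0, 1, 0, 0); (0, 0, 0, 0, 2))


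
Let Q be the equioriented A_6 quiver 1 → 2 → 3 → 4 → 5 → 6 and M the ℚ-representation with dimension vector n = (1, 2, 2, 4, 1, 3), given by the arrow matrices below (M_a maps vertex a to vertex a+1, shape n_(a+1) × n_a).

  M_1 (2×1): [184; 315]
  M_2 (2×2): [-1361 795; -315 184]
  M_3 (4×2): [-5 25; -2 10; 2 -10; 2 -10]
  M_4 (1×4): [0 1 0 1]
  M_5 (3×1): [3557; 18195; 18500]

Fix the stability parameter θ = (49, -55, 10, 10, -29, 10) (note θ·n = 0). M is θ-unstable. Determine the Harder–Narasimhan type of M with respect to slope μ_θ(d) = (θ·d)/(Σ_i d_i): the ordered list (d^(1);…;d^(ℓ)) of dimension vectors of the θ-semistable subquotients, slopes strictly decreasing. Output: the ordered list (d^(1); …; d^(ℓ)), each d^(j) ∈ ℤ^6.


Interval decomposition of M: I[1,4], I[2,3], I[4,4]^2, I[4,6], I[6,6]^2.
HN type (ℓ=4): μ^(1)=10; μ^(2)=-3; μ^(3)=-19/2; μ^(4)=-55

((0, 0, 2, 3, 0, 3); (1, 1, 0, 0, 0, 0); (0, 0, 0, 1, 1, 0); (0, 1, 0, 0, 0, 0))


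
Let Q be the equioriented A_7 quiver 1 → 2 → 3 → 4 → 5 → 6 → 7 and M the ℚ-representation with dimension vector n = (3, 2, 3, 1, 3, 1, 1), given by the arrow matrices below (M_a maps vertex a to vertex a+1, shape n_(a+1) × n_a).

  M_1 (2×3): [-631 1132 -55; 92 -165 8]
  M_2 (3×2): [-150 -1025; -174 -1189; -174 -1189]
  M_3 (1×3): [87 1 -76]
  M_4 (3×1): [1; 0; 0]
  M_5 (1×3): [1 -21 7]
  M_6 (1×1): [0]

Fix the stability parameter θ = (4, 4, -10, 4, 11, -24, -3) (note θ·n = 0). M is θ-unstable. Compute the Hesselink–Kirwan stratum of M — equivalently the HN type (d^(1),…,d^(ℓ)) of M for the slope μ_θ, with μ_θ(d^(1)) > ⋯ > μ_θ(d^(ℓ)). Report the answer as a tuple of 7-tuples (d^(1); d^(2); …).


Via rank(M_{q-1}∘⋯∘M_p): M ≅ I[1,1], I[1,2], I[1,3], I[3,3], I[3,6], I[5,5]^2, I[7,7].
μ_θ-semistable layers: μ^(1)=11; μ^(2)=4; μ^(3)=-2/3; μ^(4)=-3; μ^(5)=-10

((0, 0, 0, 0, 2, 0, 0); (2, 1, 0, 0, 0, 0, 0); (1, 1, 1, 0, 0, 0, 0); (0, 0, 0, 1, 1, 1, 1); (0, 0, 2, 0, 0, 0, 0))


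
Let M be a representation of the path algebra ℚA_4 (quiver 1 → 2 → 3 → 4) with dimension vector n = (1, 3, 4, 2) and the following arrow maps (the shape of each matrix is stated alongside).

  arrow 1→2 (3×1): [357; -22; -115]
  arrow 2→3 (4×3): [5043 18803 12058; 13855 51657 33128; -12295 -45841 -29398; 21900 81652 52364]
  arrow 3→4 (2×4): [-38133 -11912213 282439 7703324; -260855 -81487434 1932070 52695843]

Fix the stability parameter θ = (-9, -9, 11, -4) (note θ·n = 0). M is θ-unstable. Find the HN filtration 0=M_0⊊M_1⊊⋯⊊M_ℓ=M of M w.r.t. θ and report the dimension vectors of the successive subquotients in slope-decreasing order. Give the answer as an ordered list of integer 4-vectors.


Via rank(M_{q-1}∘⋯∘M_p): M ≅ I[1,4], I[2,3], I[2,4], I[3,3].
μ_θ-semistable layers: μ^(1)=11; μ^(2)=7/2; μ^(3)=-9

((0, 0, 2, 0); (0, 0, 2, 2); (1, 3, 0, 0))


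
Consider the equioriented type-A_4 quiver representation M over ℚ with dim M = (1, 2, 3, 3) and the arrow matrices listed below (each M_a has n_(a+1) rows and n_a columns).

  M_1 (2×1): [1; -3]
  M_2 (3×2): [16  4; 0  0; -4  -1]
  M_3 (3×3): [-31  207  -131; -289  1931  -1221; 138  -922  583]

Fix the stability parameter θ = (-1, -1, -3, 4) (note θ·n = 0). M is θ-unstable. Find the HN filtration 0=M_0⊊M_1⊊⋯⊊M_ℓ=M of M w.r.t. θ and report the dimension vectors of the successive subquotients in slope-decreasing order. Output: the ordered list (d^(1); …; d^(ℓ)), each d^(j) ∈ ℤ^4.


Via rank(M_{q-1}∘⋯∘M_p): M ≅ I[1,4], I[2,2], I[3,4]^2.
μ_θ-semistable layers: μ^(1)=4; μ^(2)=-1; μ^(3)=-5/3; μ^(4)=-3

((0, 0, 0, 3); (0, 1, 0, 0); (1, 1, 1, 0); (0, 0, 2, 0))


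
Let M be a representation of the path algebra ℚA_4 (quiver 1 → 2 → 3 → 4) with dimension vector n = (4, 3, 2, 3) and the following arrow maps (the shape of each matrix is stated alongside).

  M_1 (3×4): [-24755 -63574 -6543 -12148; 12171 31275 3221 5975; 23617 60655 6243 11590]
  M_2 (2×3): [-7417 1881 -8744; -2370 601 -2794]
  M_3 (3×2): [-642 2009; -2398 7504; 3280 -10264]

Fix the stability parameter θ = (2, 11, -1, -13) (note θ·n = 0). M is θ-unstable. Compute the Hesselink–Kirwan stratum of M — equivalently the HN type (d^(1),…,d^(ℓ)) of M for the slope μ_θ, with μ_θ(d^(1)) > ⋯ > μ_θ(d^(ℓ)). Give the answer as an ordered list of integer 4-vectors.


Barcode: M ≅ I[1,1], I[1,2], I[1,4]^2, I[4,4]. HN layers by μ_θ (4 steps, strictly decreasing):
  μ^(1)=11; μ^(2)=2; μ^(3)=-1/4; μ^(4)=-13

((0, 1, 0, 0); (2, 0, 0, 0); (2, 2, 2, 2); (0, 0, 0, 1))


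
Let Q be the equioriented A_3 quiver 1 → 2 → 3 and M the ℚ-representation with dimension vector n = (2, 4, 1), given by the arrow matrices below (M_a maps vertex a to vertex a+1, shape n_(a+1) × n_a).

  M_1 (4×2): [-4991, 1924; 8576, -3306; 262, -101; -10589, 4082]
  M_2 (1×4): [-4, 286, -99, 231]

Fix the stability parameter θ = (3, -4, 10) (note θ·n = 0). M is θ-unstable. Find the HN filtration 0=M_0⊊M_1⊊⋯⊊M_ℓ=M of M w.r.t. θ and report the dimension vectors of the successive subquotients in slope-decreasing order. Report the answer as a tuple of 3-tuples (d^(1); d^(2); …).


Interval decomposition of M: I[1,2], I[1,3], I[2,2]^2.
HN type (ℓ=3): μ^(1)=10; μ^(2)=-1/2; μ^(3)=-4

((0, 0, 1); (2, 2, 0); (0, 2, 0))


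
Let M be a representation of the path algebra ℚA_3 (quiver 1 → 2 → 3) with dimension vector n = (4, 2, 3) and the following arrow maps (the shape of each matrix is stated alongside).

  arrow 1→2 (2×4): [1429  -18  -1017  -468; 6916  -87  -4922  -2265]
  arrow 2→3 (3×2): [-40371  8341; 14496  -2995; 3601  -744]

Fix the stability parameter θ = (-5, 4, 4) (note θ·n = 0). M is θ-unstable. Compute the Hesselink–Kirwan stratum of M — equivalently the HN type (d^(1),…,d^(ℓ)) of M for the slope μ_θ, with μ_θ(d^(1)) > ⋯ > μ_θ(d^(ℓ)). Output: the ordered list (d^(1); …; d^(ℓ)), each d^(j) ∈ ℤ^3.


Barcode: M ≅ I[1,1]^2, I[1,3]^2, I[3,3]. HN layers by μ_θ (2 steps, strictly decreasing):
  μ^(1)=4; μ^(2)=-5

((0, 2, 3); (4, 0, 0))


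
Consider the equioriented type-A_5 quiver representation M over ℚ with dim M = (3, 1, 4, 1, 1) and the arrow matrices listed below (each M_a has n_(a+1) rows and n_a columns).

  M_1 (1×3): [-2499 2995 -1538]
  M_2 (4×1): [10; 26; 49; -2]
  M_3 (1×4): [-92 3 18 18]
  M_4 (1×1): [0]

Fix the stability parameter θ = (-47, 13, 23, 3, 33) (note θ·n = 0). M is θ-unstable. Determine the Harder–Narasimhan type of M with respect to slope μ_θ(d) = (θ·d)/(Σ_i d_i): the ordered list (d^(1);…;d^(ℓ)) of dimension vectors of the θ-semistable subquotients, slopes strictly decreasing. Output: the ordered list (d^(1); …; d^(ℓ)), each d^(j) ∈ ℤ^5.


Barcode: M ≅ I[1,1]^2, I[1,4], I[3,3]^3, I[5,5]. HN layers by μ_θ (4 steps, strictly decreasing):
  μ^(1)=33; μ^(2)=23; μ^(3)=13; μ^(4)=-47

((0, 0, 0, 0, 1); (0, 0, 3, 0, 0); (0, 1, 1, 1, 0); (3, 0, 0, 0, 0))


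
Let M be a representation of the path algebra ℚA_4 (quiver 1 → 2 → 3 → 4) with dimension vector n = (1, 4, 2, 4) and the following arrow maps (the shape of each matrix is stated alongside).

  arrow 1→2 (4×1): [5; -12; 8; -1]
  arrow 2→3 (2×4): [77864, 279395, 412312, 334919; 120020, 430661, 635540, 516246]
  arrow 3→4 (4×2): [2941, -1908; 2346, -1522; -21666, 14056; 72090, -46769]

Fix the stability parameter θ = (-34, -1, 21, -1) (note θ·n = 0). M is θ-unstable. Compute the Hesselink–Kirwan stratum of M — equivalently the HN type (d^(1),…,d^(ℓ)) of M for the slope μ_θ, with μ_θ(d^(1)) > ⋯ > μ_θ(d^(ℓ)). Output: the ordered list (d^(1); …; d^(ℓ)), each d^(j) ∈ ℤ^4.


Barcode: M ≅ I[1,4], I[2,2]^2, I[2,4], I[4,4]^2. HN layers by μ_θ (3 steps, strictly decreasing):
  μ^(1)=10; μ^(2)=-1; μ^(3)=-34

((0, 0, 2, 2); (0, 4, 0, 2); (1, 0, 0, 0))


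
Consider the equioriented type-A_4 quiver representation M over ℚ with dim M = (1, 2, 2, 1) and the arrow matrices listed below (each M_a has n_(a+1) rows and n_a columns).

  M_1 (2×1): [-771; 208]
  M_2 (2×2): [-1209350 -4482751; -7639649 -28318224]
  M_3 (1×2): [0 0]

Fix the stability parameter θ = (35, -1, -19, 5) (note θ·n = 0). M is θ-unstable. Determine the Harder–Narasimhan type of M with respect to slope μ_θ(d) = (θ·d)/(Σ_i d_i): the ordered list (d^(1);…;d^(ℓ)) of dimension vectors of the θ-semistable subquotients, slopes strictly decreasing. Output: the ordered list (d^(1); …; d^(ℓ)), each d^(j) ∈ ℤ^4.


Interval decomposition of M: I[1,3], I[2,3], I[4,4].
HN type (ℓ=2): μ^(1)=5; μ^(2)=-10

((1, 1, 1, 1); (0, 1, 1, 0))


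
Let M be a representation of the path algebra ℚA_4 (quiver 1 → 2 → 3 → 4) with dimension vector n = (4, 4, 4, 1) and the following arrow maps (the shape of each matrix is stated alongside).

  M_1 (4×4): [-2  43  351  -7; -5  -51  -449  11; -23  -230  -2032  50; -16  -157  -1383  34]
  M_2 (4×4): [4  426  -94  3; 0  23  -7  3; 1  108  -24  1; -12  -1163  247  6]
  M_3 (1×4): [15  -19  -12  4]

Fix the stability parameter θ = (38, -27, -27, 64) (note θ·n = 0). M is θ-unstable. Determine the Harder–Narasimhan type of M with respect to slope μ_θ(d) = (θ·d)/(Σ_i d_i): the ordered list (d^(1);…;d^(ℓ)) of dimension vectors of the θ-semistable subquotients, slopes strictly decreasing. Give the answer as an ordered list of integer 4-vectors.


Interval decomposition of M: I[1,1], I[1,2], I[1,3], I[1,4], I[2,3], I[3,3].
HN type (ℓ=5): μ^(1)=64; μ^(2)=38; μ^(3)=11/2; μ^(4)=-16/3; μ^(5)=-27

((0, 0, 0, 1); (1, 0, 0, 0); (1, 1, 0, 0); (2, 2, 2, 0); (0, 1, 2, 0))


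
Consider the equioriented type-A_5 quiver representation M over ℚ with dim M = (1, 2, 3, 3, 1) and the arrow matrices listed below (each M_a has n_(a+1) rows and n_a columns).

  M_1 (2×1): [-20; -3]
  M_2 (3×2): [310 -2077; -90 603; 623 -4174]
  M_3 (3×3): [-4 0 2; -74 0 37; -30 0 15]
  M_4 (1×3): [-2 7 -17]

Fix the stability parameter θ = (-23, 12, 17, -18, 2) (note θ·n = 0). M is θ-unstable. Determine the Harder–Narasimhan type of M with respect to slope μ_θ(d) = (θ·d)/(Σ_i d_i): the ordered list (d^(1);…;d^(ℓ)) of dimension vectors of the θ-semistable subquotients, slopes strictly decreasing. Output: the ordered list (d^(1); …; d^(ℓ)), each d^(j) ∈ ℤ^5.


Via rank(M_{q-1}∘⋯∘M_p): M ≅ I[1,3], I[2,4], I[3,3], I[4,4], I[4,5].
μ_θ-semistable layers: μ^(1)=17; μ^(2)=12; μ^(3)=11/3; μ^(4)=2; μ^(5)=-18; μ^(6)=-23

((0, 0, 2, 0, 0); (0, 1, 0, 0, 0); (0, 1, 1, 1, 0); (0, 0, 0, 0, 1); (0, 0, 0, 2, 0); (1, 0, 0, 0, 0))


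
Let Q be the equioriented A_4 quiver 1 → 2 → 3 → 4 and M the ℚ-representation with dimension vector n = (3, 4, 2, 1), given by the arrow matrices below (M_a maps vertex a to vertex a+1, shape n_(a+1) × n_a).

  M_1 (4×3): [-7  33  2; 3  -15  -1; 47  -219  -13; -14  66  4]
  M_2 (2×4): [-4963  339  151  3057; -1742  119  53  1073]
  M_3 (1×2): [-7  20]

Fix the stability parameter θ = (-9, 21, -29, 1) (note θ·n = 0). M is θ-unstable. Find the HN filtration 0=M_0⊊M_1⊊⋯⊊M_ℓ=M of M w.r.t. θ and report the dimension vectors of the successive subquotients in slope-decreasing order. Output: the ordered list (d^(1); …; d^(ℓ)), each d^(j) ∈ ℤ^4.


Interval decomposition of M: I[1,1], I[1,2], I[1,4], I[2,2], I[2,3].
HN type (ℓ=4): μ^(1)=21; μ^(2)=1; μ^(3)=-4; μ^(4)=-9

((0, 2, 0, 0); (0, 0, 0, 1); (0, 2, 2, 0); (3, 0, 0, 0))


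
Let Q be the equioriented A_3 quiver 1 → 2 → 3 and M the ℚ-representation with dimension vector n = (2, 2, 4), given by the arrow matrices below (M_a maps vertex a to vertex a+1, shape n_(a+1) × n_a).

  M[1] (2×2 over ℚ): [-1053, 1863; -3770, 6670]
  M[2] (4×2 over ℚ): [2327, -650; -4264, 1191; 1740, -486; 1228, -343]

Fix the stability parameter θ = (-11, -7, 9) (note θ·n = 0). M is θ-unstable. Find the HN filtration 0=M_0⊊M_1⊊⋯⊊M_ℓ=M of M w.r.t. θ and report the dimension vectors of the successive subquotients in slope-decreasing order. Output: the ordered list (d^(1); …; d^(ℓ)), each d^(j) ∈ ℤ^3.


Barcode: M ≅ I[1,1], I[1,3], I[2,3], I[3,3]^2. HN layers by μ_θ (3 steps, strictly decreasing):
  μ^(1)=9; μ^(2)=-7; μ^(3)=-11

((0, 0, 4); (0, 2, 0); (2, 0, 0))


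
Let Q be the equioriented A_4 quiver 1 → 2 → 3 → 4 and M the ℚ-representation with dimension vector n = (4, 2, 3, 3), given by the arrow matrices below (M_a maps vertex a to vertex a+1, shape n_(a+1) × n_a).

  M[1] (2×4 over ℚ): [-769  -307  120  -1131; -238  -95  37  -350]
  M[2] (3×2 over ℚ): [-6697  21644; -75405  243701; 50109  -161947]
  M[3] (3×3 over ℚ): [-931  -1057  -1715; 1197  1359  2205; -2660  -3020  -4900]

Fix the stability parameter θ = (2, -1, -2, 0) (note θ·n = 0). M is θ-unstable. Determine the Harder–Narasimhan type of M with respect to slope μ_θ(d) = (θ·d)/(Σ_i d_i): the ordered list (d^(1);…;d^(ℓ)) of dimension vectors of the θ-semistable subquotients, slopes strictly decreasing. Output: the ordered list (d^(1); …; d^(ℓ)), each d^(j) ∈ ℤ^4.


Via rank(M_{q-1}∘⋯∘M_p): M ≅ I[1,1]^2, I[1,3], I[1,4], I[3,3], I[4,4]^2.
μ_θ-semistable layers: μ^(1)=2; μ^(2)=0; μ^(3)=-1/3; μ^(4)=-2

((2, 0, 0, 0); (0, 0, 0, 3); (2, 2, 2, 0); (0, 0, 1, 0))


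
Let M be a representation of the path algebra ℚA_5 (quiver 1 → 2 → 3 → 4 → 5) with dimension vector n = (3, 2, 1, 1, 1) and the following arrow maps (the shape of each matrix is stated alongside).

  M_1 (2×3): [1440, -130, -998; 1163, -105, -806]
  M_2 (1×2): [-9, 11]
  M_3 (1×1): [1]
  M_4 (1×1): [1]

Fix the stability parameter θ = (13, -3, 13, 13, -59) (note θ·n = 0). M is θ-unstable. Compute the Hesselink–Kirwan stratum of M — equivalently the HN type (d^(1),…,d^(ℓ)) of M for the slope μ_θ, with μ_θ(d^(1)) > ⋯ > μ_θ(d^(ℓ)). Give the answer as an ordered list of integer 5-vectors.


Barcode: M ≅ I[1,1], I[1,2], I[1,5]. HN layers by μ_θ (3 steps, strictly decreasing):
  μ^(1)=13; μ^(2)=5; μ^(3)=-23/5

((1, 0, 0, 0, 0); (1, 1, 0, 0, 0); (1, 1, 1, 1, 1))


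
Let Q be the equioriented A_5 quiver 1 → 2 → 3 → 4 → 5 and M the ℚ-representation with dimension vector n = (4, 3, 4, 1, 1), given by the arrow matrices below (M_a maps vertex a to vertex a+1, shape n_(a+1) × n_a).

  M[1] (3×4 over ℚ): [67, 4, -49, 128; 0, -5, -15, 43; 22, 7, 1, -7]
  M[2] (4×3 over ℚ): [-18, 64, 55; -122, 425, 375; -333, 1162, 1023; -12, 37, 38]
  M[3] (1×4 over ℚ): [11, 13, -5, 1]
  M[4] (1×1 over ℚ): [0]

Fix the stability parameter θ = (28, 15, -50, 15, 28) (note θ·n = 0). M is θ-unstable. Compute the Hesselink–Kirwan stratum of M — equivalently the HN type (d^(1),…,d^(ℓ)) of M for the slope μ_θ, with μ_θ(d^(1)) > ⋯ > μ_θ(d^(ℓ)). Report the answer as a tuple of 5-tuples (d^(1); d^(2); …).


Interval decomposition of M: I[1,1], I[1,3]^2, I[1,4], I[3,3], I[5,5].
HN type (ℓ=4): μ^(1)=28; μ^(2)=15; μ^(3)=-7/3; μ^(4)=-50

((1, 0, 0, 0, 1); (0, 0, 0, 1, 0); (3, 3, 3, 0, 0); (0, 0, 1, 0, 0))
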